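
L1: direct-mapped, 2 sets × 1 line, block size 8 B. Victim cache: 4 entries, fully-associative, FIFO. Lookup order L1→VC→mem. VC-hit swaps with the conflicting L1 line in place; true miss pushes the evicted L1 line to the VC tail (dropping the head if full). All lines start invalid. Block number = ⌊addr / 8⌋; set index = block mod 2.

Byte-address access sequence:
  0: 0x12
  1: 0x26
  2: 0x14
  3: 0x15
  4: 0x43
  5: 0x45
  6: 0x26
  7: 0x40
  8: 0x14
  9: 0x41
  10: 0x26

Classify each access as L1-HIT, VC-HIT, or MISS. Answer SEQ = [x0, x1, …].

0: 0x12 (blk 2, set 0) → MISS  vc=[]
1: 0x26 (blk 4, set 0) → MISS  vc=[2]
2: 0x14 (blk 2, set 0) → VC-HIT  vc=[4]
3: 0x15 (blk 2, set 0) → L1-HIT  vc=[4]
4: 0x43 (blk 8, set 0) → MISS  vc=[4, 2]
5: 0x45 (blk 8, set 0) → L1-HIT  vc=[4, 2]
6: 0x26 (blk 4, set 0) → VC-HIT  vc=[8, 2]
7: 0x40 (blk 8, set 0) → VC-HIT  vc=[4, 2]
8: 0x14 (blk 2, set 0) → VC-HIT  vc=[4, 8]
9: 0x41 (blk 8, set 0) → VC-HIT  vc=[4, 2]
10: 0x26 (blk 4, set 0) → VC-HIT  vc=[8, 2]

SEQ = [MISS, MISS, VC-HIT, L1-HIT, MISS, L1-HIT, VC-HIT, VC-HIT, VC-HIT, VC-HIT, VC-HIT]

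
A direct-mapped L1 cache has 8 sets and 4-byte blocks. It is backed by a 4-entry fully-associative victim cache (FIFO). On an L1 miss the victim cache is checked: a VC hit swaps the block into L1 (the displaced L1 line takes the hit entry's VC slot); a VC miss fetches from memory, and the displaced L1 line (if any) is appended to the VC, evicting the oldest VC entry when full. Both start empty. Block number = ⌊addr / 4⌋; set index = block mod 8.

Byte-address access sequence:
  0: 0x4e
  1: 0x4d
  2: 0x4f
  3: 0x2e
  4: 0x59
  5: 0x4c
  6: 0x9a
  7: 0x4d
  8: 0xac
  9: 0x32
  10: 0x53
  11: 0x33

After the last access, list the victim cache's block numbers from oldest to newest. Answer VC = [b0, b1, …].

#0 0x4e→b19/s3 MISS; vc=[]
#1 0x4d→b19/s3 L1-HIT; vc=[]
#2 0x4f→b19/s3 L1-HIT; vc=[]
#3 0x2e→b11/s3 MISS; vc=[19]
#4 0x59→b22/s6 MISS; vc=[19]
#5 0x4c→b19/s3 VC-HIT; vc=[11]
#6 0x9a→b38/s6 MISS; vc=[11,22]
#7 0x4d→b19/s3 L1-HIT; vc=[11,22]
#8 0xac→b43/s3 MISS; vc=[11,22,19]
#9 0x32→b12/s4 MISS; vc=[11,22,19]
#10 0x53→b20/s4 MISS; vc=[11,22,19,12]
#11 0x33→b12/s4 VC-HIT; vc=[11,22,19,20]

VC = [11, 22, 19, 20]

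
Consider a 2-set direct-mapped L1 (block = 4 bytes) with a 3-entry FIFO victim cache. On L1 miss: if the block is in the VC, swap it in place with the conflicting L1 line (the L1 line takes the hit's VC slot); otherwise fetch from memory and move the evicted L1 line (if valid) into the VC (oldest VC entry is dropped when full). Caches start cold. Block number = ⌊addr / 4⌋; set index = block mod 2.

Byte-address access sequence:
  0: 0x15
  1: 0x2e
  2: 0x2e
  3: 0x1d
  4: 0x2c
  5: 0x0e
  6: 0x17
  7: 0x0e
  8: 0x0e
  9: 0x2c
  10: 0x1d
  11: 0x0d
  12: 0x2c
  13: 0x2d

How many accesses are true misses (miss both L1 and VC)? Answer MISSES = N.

0: 0x15 (blk 5, set 1) → MISS  vc=[]
1: 0x2e (blk 11, set 1) → MISS  vc=[5]
2: 0x2e (blk 11, set 1) → L1-HIT  vc=[5]
3: 0x1d (blk 7, set 1) → MISS  vc=[5, 11]
4: 0x2c (blk 11, set 1) → VC-HIT  vc=[5, 7]
5: 0xe (blk 3, set 1) → MISS  vc=[5, 7, 11]
6: 0x17 (blk 5, set 1) → VC-HIT  vc=[3, 7, 11]
7: 0xe (blk 3, set 1) → VC-HIT  vc=[5, 7, 11]
8: 0xe (blk 3, set 1) → L1-HIT  vc=[5, 7, 11]
9: 0x2c (blk 11, set 1) → VC-HIT  vc=[5, 7, 3]
10: 0x1d (blk 7, set 1) → VC-HIT  vc=[5, 11, 3]
11: 0xd (blk 3, set 1) → VC-HIT  vc=[5, 11, 7]
12: 0x2c (blk 11, set 1) → VC-HIT  vc=[5, 3, 7]
13: 0x2d (blk 11, set 1) → L1-HIT  vc=[5, 3, 7]

MISSES = 4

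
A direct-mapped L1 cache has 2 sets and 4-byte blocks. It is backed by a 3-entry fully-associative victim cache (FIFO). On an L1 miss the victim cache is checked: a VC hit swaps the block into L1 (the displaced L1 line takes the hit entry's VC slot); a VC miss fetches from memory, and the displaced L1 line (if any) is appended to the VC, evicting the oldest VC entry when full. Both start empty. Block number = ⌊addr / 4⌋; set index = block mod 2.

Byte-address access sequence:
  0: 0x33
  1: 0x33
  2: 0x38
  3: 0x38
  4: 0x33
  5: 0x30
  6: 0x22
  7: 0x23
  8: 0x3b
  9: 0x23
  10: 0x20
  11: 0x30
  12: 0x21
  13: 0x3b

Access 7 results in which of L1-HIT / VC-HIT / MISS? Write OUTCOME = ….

#0 0x33→b12/s0 MISS; vc=[]
#1 0x33→b12/s0 L1-HIT; vc=[]
#2 0x38→b14/s0 MISS; vc=[12]
#3 0x38→b14/s0 L1-HIT; vc=[12]
#4 0x33→b12/s0 VC-HIT; vc=[14]
#5 0x30→b12/s0 L1-HIT; vc=[14]
#6 0x22→b8/s0 MISS; vc=[14,12]
#7 0x23→b8/s0 L1-HIT; vc=[14,12]
#8 0x3b→b14/s0 VC-HIT; vc=[8,12]
#9 0x23→b8/s0 VC-HIT; vc=[14,12]
#10 0x20→b8/s0 L1-HIT; vc=[14,12]
#11 0x30→b12/s0 VC-HIT; vc=[14,8]
#12 0x21→b8/s0 VC-HIT; vc=[14,12]
#13 0x3b→b14/s0 VC-HIT; vc=[8,12]

OUTCOME = L1-HIT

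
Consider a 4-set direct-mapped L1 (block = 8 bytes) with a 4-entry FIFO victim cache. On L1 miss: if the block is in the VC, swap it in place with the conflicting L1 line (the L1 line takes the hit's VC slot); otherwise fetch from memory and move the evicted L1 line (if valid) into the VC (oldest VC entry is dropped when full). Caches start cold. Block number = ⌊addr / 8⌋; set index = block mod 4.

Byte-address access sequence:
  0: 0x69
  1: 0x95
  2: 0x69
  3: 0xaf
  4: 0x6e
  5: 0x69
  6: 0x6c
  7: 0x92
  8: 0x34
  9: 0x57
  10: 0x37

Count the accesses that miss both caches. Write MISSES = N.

MISSES = 5

  [0] addr=0x69 blk=13 s=1: MISS | VC []
  [1] addr=0x95 blk=18 s=2: MISS | VC []
  [2] addr=0x69 blk=13 s=1: L1-HIT | VC []
  [3] addr=0xaf blk=21 s=1: MISS | VC [13]
  [4] addr=0x6e blk=13 s=1: VC-HIT | VC [21]
  [5] addr=0x69 blk=13 s=1: L1-HIT | VC [21]
  [6] addr=0x6c blk=13 s=1: L1-HIT | VC [21]
  [7] addr=0x92 blk=18 s=2: L1-HIT | VC [21]
  [8] addr=0x34 blk=6 s=2: MISS | VC [21, 18]
  [9] addr=0x57 blk=10 s=2: MISS | VC [21, 18, 6]
  [10] addr=0x37 blk=6 s=2: VC-HIT | VC [21, 18, 10]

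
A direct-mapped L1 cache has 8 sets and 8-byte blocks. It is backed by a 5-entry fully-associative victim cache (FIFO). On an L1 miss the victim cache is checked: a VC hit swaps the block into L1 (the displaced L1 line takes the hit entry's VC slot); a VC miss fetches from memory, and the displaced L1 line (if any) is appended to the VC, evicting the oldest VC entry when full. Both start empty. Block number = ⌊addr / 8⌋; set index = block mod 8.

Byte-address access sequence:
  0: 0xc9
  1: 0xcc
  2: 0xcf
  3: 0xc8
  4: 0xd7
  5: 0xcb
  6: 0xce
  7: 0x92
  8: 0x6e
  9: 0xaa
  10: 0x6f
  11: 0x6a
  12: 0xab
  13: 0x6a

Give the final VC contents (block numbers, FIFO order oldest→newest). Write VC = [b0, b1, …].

VC = [26, 21]

  [0] addr=0xc9 blk=25 s=1: MISS | VC []
  [1] addr=0xcc blk=25 s=1: L1-HIT | VC []
  [2] addr=0xcf blk=25 s=1: L1-HIT | VC []
  [3] addr=0xc8 blk=25 s=1: L1-HIT | VC []
  [4] addr=0xd7 blk=26 s=2: MISS | VC []
  [5] addr=0xcb blk=25 s=1: L1-HIT | VC []
  [6] addr=0xce blk=25 s=1: L1-HIT | VC []
  [7] addr=0x92 blk=18 s=2: MISS | VC [26]
  [8] addr=0x6e blk=13 s=5: MISS | VC [26]
  [9] addr=0xaa blk=21 s=5: MISS | VC [26, 13]
  [10] addr=0x6f blk=13 s=5: VC-HIT | VC [26, 21]
  [11] addr=0x6a blk=13 s=5: L1-HIT | VC [26, 21]
  [12] addr=0xab blk=21 s=5: VC-HIT | VC [26, 13]
  [13] addr=0x6a blk=13 s=5: VC-HIT | VC [26, 21]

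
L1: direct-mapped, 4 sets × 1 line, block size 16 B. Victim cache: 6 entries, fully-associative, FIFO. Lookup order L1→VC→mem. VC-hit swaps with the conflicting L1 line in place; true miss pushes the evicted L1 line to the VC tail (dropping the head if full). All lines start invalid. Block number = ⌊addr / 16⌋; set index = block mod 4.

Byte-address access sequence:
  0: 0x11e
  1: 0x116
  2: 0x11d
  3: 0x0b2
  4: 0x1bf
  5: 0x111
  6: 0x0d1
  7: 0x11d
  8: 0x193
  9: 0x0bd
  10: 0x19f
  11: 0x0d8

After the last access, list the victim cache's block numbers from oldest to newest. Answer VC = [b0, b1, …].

VC = [27, 25, 17]

#0 0x11e→b17/s1 MISS; vc=[]
#1 0x116→b17/s1 L1-HIT; vc=[]
#2 0x11d→b17/s1 L1-HIT; vc=[]
#3 0xb2→b11/s3 MISS; vc=[]
#4 0x1bf→b27/s3 MISS; vc=[11]
#5 0x111→b17/s1 L1-HIT; vc=[11]
#6 0xd1→b13/s1 MISS; vc=[11,17]
#7 0x11d→b17/s1 VC-HIT; vc=[11,13]
#8 0x193→b25/s1 MISS; vc=[11,13,17]
#9 0xbd→b11/s3 VC-HIT; vc=[27,13,17]
#10 0x19f→b25/s1 L1-HIT; vc=[27,13,17]
#11 0xd8→b13/s1 VC-HIT; vc=[27,25,17]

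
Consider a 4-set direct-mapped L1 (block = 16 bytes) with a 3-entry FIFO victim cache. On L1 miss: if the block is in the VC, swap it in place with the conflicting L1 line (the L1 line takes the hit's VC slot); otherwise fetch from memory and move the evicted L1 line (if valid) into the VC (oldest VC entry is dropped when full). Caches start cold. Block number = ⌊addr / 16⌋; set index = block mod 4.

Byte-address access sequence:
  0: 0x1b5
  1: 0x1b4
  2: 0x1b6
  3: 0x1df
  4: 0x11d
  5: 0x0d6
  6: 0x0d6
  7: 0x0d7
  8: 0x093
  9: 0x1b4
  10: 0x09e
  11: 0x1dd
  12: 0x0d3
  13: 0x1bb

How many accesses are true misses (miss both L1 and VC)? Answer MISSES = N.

0: 0x1b5 (blk 27, set 3) → MISS  vc=[]
1: 0x1b4 (blk 27, set 3) → L1-HIT  vc=[]
2: 0x1b6 (blk 27, set 3) → L1-HIT  vc=[]
3: 0x1df (blk 29, set 1) → MISS  vc=[]
4: 0x11d (blk 17, set 1) → MISS  vc=[29]
5: 0xd6 (blk 13, set 1) → MISS  vc=[29, 17]
6: 0xd6 (blk 13, set 1) → L1-HIT  vc=[29, 17]
7: 0xd7 (blk 13, set 1) → L1-HIT  vc=[29, 17]
8: 0x93 (blk 9, set 1) → MISS  vc=[29, 17, 13]
9: 0x1b4 (blk 27, set 3) → L1-HIT  vc=[29, 17, 13]
10: 0x9e (blk 9, set 1) → L1-HIT  vc=[29, 17, 13]
11: 0x1dd (blk 29, set 1) → VC-HIT  vc=[9, 17, 13]
12: 0xd3 (blk 13, set 1) → VC-HIT  vc=[9, 17, 29]
13: 0x1bb (blk 27, set 3) → L1-HIT  vc=[9, 17, 29]

MISSES = 5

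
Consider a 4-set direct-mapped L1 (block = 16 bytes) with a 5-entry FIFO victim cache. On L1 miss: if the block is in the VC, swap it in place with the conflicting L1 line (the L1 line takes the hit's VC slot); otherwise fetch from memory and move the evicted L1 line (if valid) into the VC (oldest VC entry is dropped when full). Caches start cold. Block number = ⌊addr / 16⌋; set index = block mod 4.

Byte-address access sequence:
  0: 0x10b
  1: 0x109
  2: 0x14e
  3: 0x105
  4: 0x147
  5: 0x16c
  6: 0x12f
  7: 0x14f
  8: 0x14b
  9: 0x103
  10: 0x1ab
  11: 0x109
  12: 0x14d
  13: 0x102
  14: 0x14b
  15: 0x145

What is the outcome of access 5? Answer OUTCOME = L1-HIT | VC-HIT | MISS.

OUTCOME = MISS

0: 0x10b (blk 16, set 0) → MISS  vc=[]
1: 0x109 (blk 16, set 0) → L1-HIT  vc=[]
2: 0x14e (blk 20, set 0) → MISS  vc=[16]
3: 0x105 (blk 16, set 0) → VC-HIT  vc=[20]
4: 0x147 (blk 20, set 0) → VC-HIT  vc=[16]
5: 0x16c (blk 22, set 2) → MISS  vc=[16]
6: 0x12f (blk 18, set 2) → MISS  vc=[16, 22]
7: 0x14f (blk 20, set 0) → L1-HIT  vc=[16, 22]
8: 0x14b (blk 20, set 0) → L1-HIT  vc=[16, 22]
9: 0x103 (blk 16, set 0) → VC-HIT  vc=[20, 22]
10: 0x1ab (blk 26, set 2) → MISS  vc=[20, 22, 18]
11: 0x109 (blk 16, set 0) → L1-HIT  vc=[20, 22, 18]
12: 0x14d (blk 20, set 0) → VC-HIT  vc=[16, 22, 18]
13: 0x102 (blk 16, set 0) → VC-HIT  vc=[20, 22, 18]
14: 0x14b (blk 20, set 0) → VC-HIT  vc=[16, 22, 18]
15: 0x145 (blk 20, set 0) → L1-HIT  vc=[16, 22, 18]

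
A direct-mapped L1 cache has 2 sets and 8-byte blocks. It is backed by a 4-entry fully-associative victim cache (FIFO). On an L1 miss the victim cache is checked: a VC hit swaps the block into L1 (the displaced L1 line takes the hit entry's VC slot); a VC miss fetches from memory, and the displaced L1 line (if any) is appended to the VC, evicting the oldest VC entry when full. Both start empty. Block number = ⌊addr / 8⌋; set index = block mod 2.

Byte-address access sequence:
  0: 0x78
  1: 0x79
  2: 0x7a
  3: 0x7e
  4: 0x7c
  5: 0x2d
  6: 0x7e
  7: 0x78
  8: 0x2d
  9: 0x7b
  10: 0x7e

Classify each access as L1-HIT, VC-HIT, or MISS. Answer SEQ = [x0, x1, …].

#0 0x78→b15/s1 MISS; vc=[]
#1 0x79→b15/s1 L1-HIT; vc=[]
#2 0x7a→b15/s1 L1-HIT; vc=[]
#3 0x7e→b15/s1 L1-HIT; vc=[]
#4 0x7c→b15/s1 L1-HIT; vc=[]
#5 0x2d→b5/s1 MISS; vc=[15]
#6 0x7e→b15/s1 VC-HIT; vc=[5]
#7 0x78→b15/s1 L1-HIT; vc=[5]
#8 0x2d→b5/s1 VC-HIT; vc=[15]
#9 0x7b→b15/s1 VC-HIT; vc=[5]
#10 0x7e→b15/s1 L1-HIT; vc=[5]

SEQ = [MISS, L1-HIT, L1-HIT, L1-HIT, L1-HIT, MISS, VC-HIT, L1-HIT, VC-HIT, VC-HIT, L1-HIT]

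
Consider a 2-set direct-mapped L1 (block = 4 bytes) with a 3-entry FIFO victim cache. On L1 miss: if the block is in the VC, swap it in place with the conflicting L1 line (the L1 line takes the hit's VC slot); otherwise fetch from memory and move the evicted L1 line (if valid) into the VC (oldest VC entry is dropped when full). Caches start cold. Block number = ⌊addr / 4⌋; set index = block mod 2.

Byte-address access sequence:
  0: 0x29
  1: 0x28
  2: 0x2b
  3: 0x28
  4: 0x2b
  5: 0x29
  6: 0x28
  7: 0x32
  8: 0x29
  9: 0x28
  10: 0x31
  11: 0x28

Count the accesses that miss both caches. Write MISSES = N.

MISSES = 2

#0 0x29→b10/s0 MISS; vc=[]
#1 0x28→b10/s0 L1-HIT; vc=[]
#2 0x2b→b10/s0 L1-HIT; vc=[]
#3 0x28→b10/s0 L1-HIT; vc=[]
#4 0x2b→b10/s0 L1-HIT; vc=[]
#5 0x29→b10/s0 L1-HIT; vc=[]
#6 0x28→b10/s0 L1-HIT; vc=[]
#7 0x32→b12/s0 MISS; vc=[10]
#8 0x29→b10/s0 VC-HIT; vc=[12]
#9 0x28→b10/s0 L1-HIT; vc=[12]
#10 0x31→b12/s0 VC-HIT; vc=[10]
#11 0x28→b10/s0 VC-HIT; vc=[12]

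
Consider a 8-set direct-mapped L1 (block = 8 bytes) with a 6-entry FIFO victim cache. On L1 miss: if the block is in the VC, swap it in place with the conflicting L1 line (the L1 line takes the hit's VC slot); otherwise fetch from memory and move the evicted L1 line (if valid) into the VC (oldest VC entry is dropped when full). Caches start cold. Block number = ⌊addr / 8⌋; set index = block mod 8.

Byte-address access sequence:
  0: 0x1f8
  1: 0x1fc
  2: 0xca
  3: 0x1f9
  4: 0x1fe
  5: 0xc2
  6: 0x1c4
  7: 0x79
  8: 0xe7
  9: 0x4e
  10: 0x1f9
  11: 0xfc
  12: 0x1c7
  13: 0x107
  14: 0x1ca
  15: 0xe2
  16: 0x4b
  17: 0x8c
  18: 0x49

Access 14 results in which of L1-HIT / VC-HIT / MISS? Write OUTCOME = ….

0: 0x1f8 (blk 63, set 7) → MISS  vc=[]
1: 0x1fc (blk 63, set 7) → L1-HIT  vc=[]
2: 0xca (blk 25, set 1) → MISS  vc=[]
3: 0x1f9 (blk 63, set 7) → L1-HIT  vc=[]
4: 0x1fe (blk 63, set 7) → L1-HIT  vc=[]
5: 0xc2 (blk 24, set 0) → MISS  vc=[]
6: 0x1c4 (blk 56, set 0) → MISS  vc=[24]
7: 0x79 (blk 15, set 7) → MISS  vc=[24, 63]
8: 0xe7 (blk 28, set 4) → MISS  vc=[24, 63]
9: 0x4e (blk 9, set 1) → MISS  vc=[24, 63, 25]
10: 0x1f9 (blk 63, set 7) → VC-HIT  vc=[24, 15, 25]
11: 0xfc (blk 31, set 7) → MISS  vc=[24, 15, 25, 63]
12: 0x1c7 (blk 56, set 0) → L1-HIT  vc=[24, 15, 25, 63]
13: 0x107 (blk 32, set 0) → MISS  vc=[24, 15, 25, 63, 56]
14: 0x1ca (blk 57, set 1) → MISS  vc=[24, 15, 25, 63, 56, 9]
15: 0xe2 (blk 28, set 4) → L1-HIT  vc=[24, 15, 25, 63, 56, 9]
16: 0x4b (blk 9, set 1) → VC-HIT  vc=[24, 15, 25, 63, 56, 57]
17: 0x8c (blk 17, set 1) → MISS  vc=[15, 25, 63, 56, 57, 9]
18: 0x49 (blk 9, set 1) → VC-HIT  vc=[15, 25, 63, 56, 57, 17]

OUTCOME = MISS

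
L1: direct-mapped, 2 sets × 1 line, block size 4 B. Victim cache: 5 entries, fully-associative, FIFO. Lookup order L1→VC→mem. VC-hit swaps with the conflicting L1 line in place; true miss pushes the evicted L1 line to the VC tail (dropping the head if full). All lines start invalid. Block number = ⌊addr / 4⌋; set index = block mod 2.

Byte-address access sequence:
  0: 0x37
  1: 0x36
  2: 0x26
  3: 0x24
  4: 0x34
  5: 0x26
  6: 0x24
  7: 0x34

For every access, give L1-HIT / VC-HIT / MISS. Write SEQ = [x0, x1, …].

SEQ = [MISS, L1-HIT, MISS, L1-HIT, VC-HIT, VC-HIT, L1-HIT, VC-HIT]

  [0] addr=0x37 blk=13 s=1: MISS | VC []
  [1] addr=0x36 blk=13 s=1: L1-HIT | VC []
  [2] addr=0x26 blk=9 s=1: MISS | VC [13]
  [3] addr=0x24 blk=9 s=1: L1-HIT | VC [13]
  [4] addr=0x34 blk=13 s=1: VC-HIT | VC [9]
  [5] addr=0x26 blk=9 s=1: VC-HIT | VC [13]
  [6] addr=0x24 blk=9 s=1: L1-HIT | VC [13]
  [7] addr=0x34 blk=13 s=1: VC-HIT | VC [9]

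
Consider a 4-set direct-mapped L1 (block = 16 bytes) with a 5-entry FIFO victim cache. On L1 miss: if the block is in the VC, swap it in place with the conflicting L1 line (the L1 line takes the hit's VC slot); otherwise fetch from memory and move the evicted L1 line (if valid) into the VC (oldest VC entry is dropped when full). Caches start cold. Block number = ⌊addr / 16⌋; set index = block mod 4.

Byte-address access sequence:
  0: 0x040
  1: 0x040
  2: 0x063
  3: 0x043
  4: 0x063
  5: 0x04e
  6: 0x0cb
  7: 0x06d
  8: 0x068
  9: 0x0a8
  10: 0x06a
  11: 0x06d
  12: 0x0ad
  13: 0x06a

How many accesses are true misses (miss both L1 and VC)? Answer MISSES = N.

MISSES = 4

  [0] addr=0x40 blk=4 s=0: MISS | VC []
  [1] addr=0x40 blk=4 s=0: L1-HIT | VC []
  [2] addr=0x63 blk=6 s=2: MISS | VC []
  [3] addr=0x43 blk=4 s=0: L1-HIT | VC []
  [4] addr=0x63 blk=6 s=2: L1-HIT | VC []
  [5] addr=0x4e blk=4 s=0: L1-HIT | VC []
  [6] addr=0xcb blk=12 s=0: MISS | VC [4]
  [7] addr=0x6d blk=6 s=2: L1-HIT | VC [4]
  [8] addr=0x68 blk=6 s=2: L1-HIT | VC [4]
  [9] addr=0xa8 blk=10 s=2: MISS | VC [4, 6]
  [10] addr=0x6a blk=6 s=2: VC-HIT | VC [4, 10]
  [11] addr=0x6d blk=6 s=2: L1-HIT | VC [4, 10]
  [12] addr=0xad blk=10 s=2: VC-HIT | VC [4, 6]
  [13] addr=0x6a blk=6 s=2: VC-HIT | VC [4, 10]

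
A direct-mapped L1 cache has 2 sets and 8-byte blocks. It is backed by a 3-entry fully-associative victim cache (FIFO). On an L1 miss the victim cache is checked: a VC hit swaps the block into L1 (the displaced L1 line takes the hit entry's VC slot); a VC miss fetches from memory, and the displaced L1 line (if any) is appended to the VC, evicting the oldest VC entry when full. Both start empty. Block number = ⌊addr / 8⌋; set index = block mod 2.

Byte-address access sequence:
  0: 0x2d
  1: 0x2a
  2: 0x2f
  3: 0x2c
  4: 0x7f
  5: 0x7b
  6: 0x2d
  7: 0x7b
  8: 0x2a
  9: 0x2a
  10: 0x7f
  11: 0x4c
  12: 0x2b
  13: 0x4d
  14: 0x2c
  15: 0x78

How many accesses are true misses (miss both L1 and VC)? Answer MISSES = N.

#0 0x2d→b5/s1 MISS; vc=[]
#1 0x2a→b5/s1 L1-HIT; vc=[]
#2 0x2f→b5/s1 L1-HIT; vc=[]
#3 0x2c→b5/s1 L1-HIT; vc=[]
#4 0x7f→b15/s1 MISS; vc=[5]
#5 0x7b→b15/s1 L1-HIT; vc=[5]
#6 0x2d→b5/s1 VC-HIT; vc=[15]
#7 0x7b→b15/s1 VC-HIT; vc=[5]
#8 0x2a→b5/s1 VC-HIT; vc=[15]
#9 0x2a→b5/s1 L1-HIT; vc=[15]
#10 0x7f→b15/s1 VC-HIT; vc=[5]
#11 0x4c→b9/s1 MISS; vc=[5,15]
#12 0x2b→b5/s1 VC-HIT; vc=[9,15]
#13 0x4d→b9/s1 VC-HIT; vc=[5,15]
#14 0x2c→b5/s1 VC-HIT; vc=[9,15]
#15 0x78→b15/s1 VC-HIT; vc=[9,5]

MISSES = 3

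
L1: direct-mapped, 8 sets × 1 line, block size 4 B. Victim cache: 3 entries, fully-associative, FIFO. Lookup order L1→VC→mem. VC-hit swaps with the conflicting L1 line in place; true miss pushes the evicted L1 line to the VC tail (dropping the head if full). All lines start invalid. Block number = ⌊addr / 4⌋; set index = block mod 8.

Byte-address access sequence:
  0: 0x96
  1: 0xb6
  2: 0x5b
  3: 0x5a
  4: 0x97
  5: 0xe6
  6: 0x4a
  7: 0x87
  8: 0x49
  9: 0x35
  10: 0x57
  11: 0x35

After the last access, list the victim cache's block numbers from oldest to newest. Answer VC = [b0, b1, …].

0: 0x96 (blk 37, set 5) → MISS  vc=[]
1: 0xb6 (blk 45, set 5) → MISS  vc=[37]
2: 0x5b (blk 22, set 6) → MISS  vc=[37]
3: 0x5a (blk 22, set 6) → L1-HIT  vc=[37]
4: 0x97 (blk 37, set 5) → VC-HIT  vc=[45]
5: 0xe6 (blk 57, set 1) → MISS  vc=[45]
6: 0x4a (blk 18, set 2) → MISS  vc=[45]
7: 0x87 (blk 33, set 1) → MISS  vc=[45, 57]
8: 0x49 (blk 18, set 2) → L1-HIT  vc=[45, 57]
9: 0x35 (blk 13, set 5) → MISS  vc=[45, 57, 37]
10: 0x57 (blk 21, set 5) → MISS  vc=[57, 37, 13]
11: 0x35 (blk 13, set 5) → VC-HIT  vc=[57, 37, 21]

VC = [57, 37, 21]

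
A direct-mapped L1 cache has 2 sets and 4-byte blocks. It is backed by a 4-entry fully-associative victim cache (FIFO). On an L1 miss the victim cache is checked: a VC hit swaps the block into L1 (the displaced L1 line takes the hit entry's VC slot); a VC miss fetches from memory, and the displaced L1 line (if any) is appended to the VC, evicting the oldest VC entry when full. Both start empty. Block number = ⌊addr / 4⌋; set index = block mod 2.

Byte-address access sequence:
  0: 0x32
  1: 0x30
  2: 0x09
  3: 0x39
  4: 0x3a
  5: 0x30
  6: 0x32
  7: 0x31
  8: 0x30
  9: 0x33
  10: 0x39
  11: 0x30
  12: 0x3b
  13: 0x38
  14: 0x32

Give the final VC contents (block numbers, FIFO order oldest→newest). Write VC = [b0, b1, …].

0: 0x32 (blk 12, set 0) → MISS  vc=[]
1: 0x30 (blk 12, set 0) → L1-HIT  vc=[]
2: 0x9 (blk 2, set 0) → MISS  vc=[12]
3: 0x39 (blk 14, set 0) → MISS  vc=[12, 2]
4: 0x3a (blk 14, set 0) → L1-HIT  vc=[12, 2]
5: 0x30 (blk 12, set 0) → VC-HIT  vc=[14, 2]
6: 0x32 (blk 12, set 0) → L1-HIT  vc=[14, 2]
7: 0x31 (blk 12, set 0) → L1-HIT  vc=[14, 2]
8: 0x30 (blk 12, set 0) → L1-HIT  vc=[14, 2]
9: 0x33 (blk 12, set 0) → L1-HIT  vc=[14, 2]
10: 0x39 (blk 14, set 0) → VC-HIT  vc=[12, 2]
11: 0x30 (blk 12, set 0) → VC-HIT  vc=[14, 2]
12: 0x3b (blk 14, set 0) → VC-HIT  vc=[12, 2]
13: 0x38 (blk 14, set 0) → L1-HIT  vc=[12, 2]
14: 0x32 (blk 12, set 0) → VC-HIT  vc=[14, 2]

VC = [14, 2]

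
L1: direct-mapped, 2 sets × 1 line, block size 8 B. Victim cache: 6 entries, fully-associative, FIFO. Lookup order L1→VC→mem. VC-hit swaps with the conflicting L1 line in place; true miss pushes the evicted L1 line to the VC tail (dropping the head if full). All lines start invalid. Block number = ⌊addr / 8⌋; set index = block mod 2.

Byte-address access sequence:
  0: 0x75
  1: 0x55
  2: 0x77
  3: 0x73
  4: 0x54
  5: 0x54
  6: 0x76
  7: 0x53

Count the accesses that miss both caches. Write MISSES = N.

  [0] addr=0x75 blk=14 s=0: MISS | VC []
  [1] addr=0x55 blk=10 s=0: MISS | VC [14]
  [2] addr=0x77 blk=14 s=0: VC-HIT | VC [10]
  [3] addr=0x73 blk=14 s=0: L1-HIT | VC [10]
  [4] addr=0x54 blk=10 s=0: VC-HIT | VC [14]
  [5] addr=0x54 blk=10 s=0: L1-HIT | VC [14]
  [6] addr=0x76 blk=14 s=0: VC-HIT | VC [10]
  [7] addr=0x53 blk=10 s=0: VC-HIT | VC [14]

MISSES = 2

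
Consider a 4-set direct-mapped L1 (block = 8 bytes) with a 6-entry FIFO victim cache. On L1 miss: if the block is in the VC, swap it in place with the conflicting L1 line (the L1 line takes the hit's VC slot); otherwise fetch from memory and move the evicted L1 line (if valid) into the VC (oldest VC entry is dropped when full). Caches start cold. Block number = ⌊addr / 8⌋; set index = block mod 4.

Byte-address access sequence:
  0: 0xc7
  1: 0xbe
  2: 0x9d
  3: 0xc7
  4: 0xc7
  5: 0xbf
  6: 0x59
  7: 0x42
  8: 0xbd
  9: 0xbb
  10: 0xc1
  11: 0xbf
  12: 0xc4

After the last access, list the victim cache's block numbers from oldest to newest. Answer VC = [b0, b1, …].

VC = [19, 11, 8]

#0 0xc7→b24/s0 MISS; vc=[]
#1 0xbe→b23/s3 MISS; vc=[]
#2 0x9d→b19/s3 MISS; vc=[23]
#3 0xc7→b24/s0 L1-HIT; vc=[23]
#4 0xc7→b24/s0 L1-HIT; vc=[23]
#5 0xbf→b23/s3 VC-HIT; vc=[19]
#6 0x59→b11/s3 MISS; vc=[19,23]
#7 0x42→b8/s0 MISS; vc=[19,23,24]
#8 0xbd→b23/s3 VC-HIT; vc=[19,11,24]
#9 0xbb→b23/s3 L1-HIT; vc=[19,11,24]
#10 0xc1→b24/s0 VC-HIT; vc=[19,11,8]
#11 0xbf→b23/s3 L1-HIT; vc=[19,11,8]
#12 0xc4→b24/s0 L1-HIT; vc=[19,11,8]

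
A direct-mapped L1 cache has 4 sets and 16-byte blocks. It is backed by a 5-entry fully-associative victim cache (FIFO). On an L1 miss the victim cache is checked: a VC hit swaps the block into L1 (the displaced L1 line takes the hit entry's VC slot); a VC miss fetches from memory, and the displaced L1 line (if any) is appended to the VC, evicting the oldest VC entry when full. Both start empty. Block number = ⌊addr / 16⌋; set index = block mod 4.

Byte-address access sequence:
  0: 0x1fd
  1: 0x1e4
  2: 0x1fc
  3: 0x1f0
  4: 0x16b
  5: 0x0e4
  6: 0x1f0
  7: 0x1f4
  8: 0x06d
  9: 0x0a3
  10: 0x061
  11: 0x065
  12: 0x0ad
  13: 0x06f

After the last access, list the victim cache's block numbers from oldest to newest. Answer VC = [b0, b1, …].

  [0] addr=0x1fd blk=31 s=3: MISS | VC []
  [1] addr=0x1e4 blk=30 s=2: MISS | VC []
  [2] addr=0x1fc blk=31 s=3: L1-HIT | VC []
  [3] addr=0x1f0 blk=31 s=3: L1-HIT | VC []
  [4] addr=0x16b blk=22 s=2: MISS | VC [30]
  [5] addr=0xe4 blk=14 s=2: MISS | VC [30, 22]
  [6] addr=0x1f0 blk=31 s=3: L1-HIT | VC [30, 22]
  [7] addr=0x1f4 blk=31 s=3: L1-HIT | VC [30, 22]
  [8] addr=0x6d blk=6 s=2: MISS | VC [30, 22, 14]
  [9] addr=0xa3 blk=10 s=2: MISS | VC [30, 22, 14, 6]
  [10] addr=0x61 blk=6 s=2: VC-HIT | VC [30, 22, 14, 10]
  [11] addr=0x65 blk=6 s=2: L1-HIT | VC [30, 22, 14, 10]
  [12] addr=0xad blk=10 s=2: VC-HIT | VC [30, 22, 14, 6]
  [13] addr=0x6f blk=6 s=2: VC-HIT | VC [30, 22, 14, 10]

VC = [30, 22, 14, 10]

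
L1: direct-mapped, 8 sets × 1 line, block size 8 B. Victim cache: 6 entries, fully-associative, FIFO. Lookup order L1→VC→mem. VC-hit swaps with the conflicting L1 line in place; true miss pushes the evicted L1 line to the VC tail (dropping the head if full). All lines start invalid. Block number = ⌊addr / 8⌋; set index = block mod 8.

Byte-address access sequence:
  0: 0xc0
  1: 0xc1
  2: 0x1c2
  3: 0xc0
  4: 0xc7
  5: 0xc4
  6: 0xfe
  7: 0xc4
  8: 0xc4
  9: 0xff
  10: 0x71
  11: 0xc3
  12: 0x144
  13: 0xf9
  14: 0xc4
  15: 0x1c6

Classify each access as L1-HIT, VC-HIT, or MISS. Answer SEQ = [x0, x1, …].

SEQ = [MISS, L1-HIT, MISS, VC-HIT, L1-HIT, L1-HIT, MISS, L1-HIT, L1-HIT, L1-HIT, MISS, L1-HIT, MISS, L1-HIT, VC-HIT, VC-HIT]

#0 0xc0→b24/s0 MISS; vc=[]
#1 0xc1→b24/s0 L1-HIT; vc=[]
#2 0x1c2→b56/s0 MISS; vc=[24]
#3 0xc0→b24/s0 VC-HIT; vc=[56]
#4 0xc7→b24/s0 L1-HIT; vc=[56]
#5 0xc4→b24/s0 L1-HIT; vc=[56]
#6 0xfe→b31/s7 MISS; vc=[56]
#7 0xc4→b24/s0 L1-HIT; vc=[56]
#8 0xc4→b24/s0 L1-HIT; vc=[56]
#9 0xff→b31/s7 L1-HIT; vc=[56]
#10 0x71→b14/s6 MISS; vc=[56]
#11 0xc3→b24/s0 L1-HIT; vc=[56]
#12 0x144→b40/s0 MISS; vc=[56,24]
#13 0xf9→b31/s7 L1-HIT; vc=[56,24]
#14 0xc4→b24/s0 VC-HIT; vc=[56,40]
#15 0x1c6→b56/s0 VC-HIT; vc=[24,40]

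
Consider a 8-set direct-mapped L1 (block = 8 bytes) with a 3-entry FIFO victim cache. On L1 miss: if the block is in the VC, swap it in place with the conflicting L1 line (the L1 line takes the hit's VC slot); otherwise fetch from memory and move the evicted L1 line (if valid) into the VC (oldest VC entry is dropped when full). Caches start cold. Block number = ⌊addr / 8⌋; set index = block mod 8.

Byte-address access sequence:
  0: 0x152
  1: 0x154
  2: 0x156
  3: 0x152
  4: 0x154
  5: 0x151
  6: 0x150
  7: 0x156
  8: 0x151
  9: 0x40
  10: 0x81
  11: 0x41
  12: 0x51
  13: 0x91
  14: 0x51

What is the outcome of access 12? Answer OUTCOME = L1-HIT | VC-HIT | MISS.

  [0] addr=0x152 blk=42 s=2: MISS | VC []
  [1] addr=0x154 blk=42 s=2: L1-HIT | VC []
  [2] addr=0x156 blk=42 s=2: L1-HIT | VC []
  [3] addr=0x152 blk=42 s=2: L1-HIT | VC []
  [4] addr=0x154 blk=42 s=2: L1-HIT | VC []
  [5] addr=0x151 blk=42 s=2: L1-HIT | VC []
  [6] addr=0x150 blk=42 s=2: L1-HIT | VC []
  [7] addr=0x156 blk=42 s=2: L1-HIT | VC []
  [8] addr=0x151 blk=42 s=2: L1-HIT | VC []
  [9] addr=0x40 blk=8 s=0: MISS | VC []
  [10] addr=0x81 blk=16 s=0: MISS | VC [8]
  [11] addr=0x41 blk=8 s=0: VC-HIT | VC [16]
  [12] addr=0x51 blk=10 s=2: MISS | VC [16, 42]
  [13] addr=0x91 blk=18 s=2: MISS | VC [16, 42, 10]
  [14] addr=0x51 blk=10 s=2: VC-HIT | VC [16, 42, 18]

OUTCOME = MISS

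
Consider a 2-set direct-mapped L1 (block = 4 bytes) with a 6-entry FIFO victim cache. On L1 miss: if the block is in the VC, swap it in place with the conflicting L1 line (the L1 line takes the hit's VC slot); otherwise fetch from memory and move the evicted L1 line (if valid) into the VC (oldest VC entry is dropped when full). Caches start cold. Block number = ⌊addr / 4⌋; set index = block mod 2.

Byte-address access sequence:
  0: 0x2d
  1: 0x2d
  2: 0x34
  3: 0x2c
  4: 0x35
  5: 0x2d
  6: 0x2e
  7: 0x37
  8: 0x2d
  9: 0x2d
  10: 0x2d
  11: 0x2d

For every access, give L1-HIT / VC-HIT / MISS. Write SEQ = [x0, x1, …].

  [0] addr=0x2d blk=11 s=1: MISS | VC []
  [1] addr=0x2d blk=11 s=1: L1-HIT | VC []
  [2] addr=0x34 blk=13 s=1: MISS | VC [11]
  [3] addr=0x2c blk=11 s=1: VC-HIT | VC [13]
  [4] addr=0x35 blk=13 s=1: VC-HIT | VC [11]
  [5] addr=0x2d blk=11 s=1: VC-HIT | VC [13]
  [6] addr=0x2e blk=11 s=1: L1-HIT | VC [13]
  [7] addr=0x37 blk=13 s=1: VC-HIT | VC [11]
  [8] addr=0x2d blk=11 s=1: VC-HIT | VC [13]
  [9] addr=0x2d blk=11 s=1: L1-HIT | VC [13]
  [10] addr=0x2d blk=11 s=1: L1-HIT | VC [13]
  [11] addr=0x2d blk=11 s=1: L1-HIT | VC [13]

SEQ = [MISS, L1-HIT, MISS, VC-HIT, VC-HIT, VC-HIT, L1-HIT, VC-HIT, VC-HIT, L1-HIT, L1-HIT, L1-HIT]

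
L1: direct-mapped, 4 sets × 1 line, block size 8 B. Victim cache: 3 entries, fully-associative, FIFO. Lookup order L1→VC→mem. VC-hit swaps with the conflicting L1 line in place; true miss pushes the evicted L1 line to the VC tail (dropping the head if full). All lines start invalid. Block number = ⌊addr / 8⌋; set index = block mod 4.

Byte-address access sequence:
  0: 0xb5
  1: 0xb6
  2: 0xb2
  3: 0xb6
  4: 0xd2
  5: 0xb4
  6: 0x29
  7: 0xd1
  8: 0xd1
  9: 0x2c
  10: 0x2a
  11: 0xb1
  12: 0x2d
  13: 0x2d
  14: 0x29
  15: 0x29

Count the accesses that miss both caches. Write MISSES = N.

  [0] addr=0xb5 blk=22 s=2: MISS | VC []
  [1] addr=0xb6 blk=22 s=2: L1-HIT | VC []
  [2] addr=0xb2 blk=22 s=2: L1-HIT | VC []
  [3] addr=0xb6 blk=22 s=2: L1-HIT | VC []
  [4] addr=0xd2 blk=26 s=2: MISS | VC [22]
  [5] addr=0xb4 blk=22 s=2: VC-HIT | VC [26]
  [6] addr=0x29 blk=5 s=1: MISS | VC [26]
  [7] addr=0xd1 blk=26 s=2: VC-HIT | VC [22]
  [8] addr=0xd1 blk=26 s=2: L1-HIT | VC [22]
  [9] addr=0x2c blk=5 s=1: L1-HIT | VC [22]
  [10] addr=0x2a blk=5 s=1: L1-HIT | VC [22]
  [11] addr=0xb1 blk=22 s=2: VC-HIT | VC [26]
  [12] addr=0x2d blk=5 s=1: L1-HIT | VC [26]
  [13] addr=0x2d blk=5 s=1: L1-HIT | VC [26]
  [14] addr=0x29 blk=5 s=1: L1-HIT | VC [26]
  [15] addr=0x29 blk=5 s=1: L1-HIT | VC [26]

MISSES = 3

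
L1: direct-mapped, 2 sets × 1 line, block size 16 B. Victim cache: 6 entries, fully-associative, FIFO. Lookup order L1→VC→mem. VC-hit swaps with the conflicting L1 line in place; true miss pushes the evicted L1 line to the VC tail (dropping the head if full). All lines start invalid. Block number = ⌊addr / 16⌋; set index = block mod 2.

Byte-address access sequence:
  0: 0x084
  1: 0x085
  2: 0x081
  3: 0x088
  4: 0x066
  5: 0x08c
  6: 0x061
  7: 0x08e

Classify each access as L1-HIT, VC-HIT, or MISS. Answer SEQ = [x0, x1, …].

SEQ = [MISS, L1-HIT, L1-HIT, L1-HIT, MISS, VC-HIT, VC-HIT, VC-HIT]

#0 0x84→b8/s0 MISS; vc=[]
#1 0x85→b8/s0 L1-HIT; vc=[]
#2 0x81→b8/s0 L1-HIT; vc=[]
#3 0x88→b8/s0 L1-HIT; vc=[]
#4 0x66→b6/s0 MISS; vc=[8]
#5 0x8c→b8/s0 VC-HIT; vc=[6]
#6 0x61→b6/s0 VC-HIT; vc=[8]
#7 0x8e→b8/s0 VC-HIT; vc=[6]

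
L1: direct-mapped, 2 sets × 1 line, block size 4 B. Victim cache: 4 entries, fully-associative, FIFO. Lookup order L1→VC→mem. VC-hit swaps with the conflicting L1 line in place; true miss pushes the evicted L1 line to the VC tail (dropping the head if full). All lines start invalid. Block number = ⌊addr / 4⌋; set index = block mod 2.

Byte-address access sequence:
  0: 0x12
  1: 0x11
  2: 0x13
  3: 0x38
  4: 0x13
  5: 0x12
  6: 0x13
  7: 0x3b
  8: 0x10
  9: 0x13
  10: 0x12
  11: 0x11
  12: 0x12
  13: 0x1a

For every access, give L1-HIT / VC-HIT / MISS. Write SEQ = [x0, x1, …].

  [0] addr=0x12 blk=4 s=0: MISS | VC []
  [1] addr=0x11 blk=4 s=0: L1-HIT | VC []
  [2] addr=0x13 blk=4 s=0: L1-HIT | VC []
  [3] addr=0x38 blk=14 s=0: MISS | VC [4]
  [4] addr=0x13 blk=4 s=0: VC-HIT | VC [14]
  [5] addr=0x12 blk=4 s=0: L1-HIT | VC [14]
  [6] addr=0x13 blk=4 s=0: L1-HIT | VC [14]
  [7] addr=0x3b blk=14 s=0: VC-HIT | VC [4]
  [8] addr=0x10 blk=4 s=0: VC-HIT | VC [14]
  [9] addr=0x13 blk=4 s=0: L1-HIT | VC [14]
  [10] addr=0x12 blk=4 s=0: L1-HIT | VC [14]
  [11] addr=0x11 blk=4 s=0: L1-HIT | VC [14]
  [12] addr=0x12 blk=4 s=0: L1-HIT | VC [14]
  [13] addr=0x1a blk=6 s=0: MISS | VC [14, 4]

SEQ = [MISS, L1-HIT, L1-HIT, MISS, VC-HIT, L1-HIT, L1-HIT, VC-HIT, VC-HIT, L1-HIT, L1-HIT, L1-HIT, L1-HIT, MISS]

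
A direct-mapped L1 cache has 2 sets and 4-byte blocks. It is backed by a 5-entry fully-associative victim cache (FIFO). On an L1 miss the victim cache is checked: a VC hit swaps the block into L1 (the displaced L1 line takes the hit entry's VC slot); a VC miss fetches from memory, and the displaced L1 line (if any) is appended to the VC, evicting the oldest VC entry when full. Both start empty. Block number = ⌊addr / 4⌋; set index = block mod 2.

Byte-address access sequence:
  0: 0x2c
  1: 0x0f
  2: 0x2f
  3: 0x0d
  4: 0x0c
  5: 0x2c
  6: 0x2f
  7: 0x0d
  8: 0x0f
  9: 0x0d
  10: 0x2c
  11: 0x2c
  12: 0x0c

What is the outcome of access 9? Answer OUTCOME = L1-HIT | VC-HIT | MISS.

OUTCOME = L1-HIT

0: 0x2c (blk 11, set 1) → MISS  vc=[]
1: 0xf (blk 3, set 1) → MISS  vc=[11]
2: 0x2f (blk 11, set 1) → VC-HIT  vc=[3]
3: 0xd (blk 3, set 1) → VC-HIT  vc=[11]
4: 0xc (blk 3, set 1) → L1-HIT  vc=[11]
5: 0x2c (blk 11, set 1) → VC-HIT  vc=[3]
6: 0x2f (blk 11, set 1) → L1-HIT  vc=[3]
7: 0xd (blk 3, set 1) → VC-HIT  vc=[11]
8: 0xf (blk 3, set 1) → L1-HIT  vc=[11]
9: 0xd (blk 3, set 1) → L1-HIT  vc=[11]
10: 0x2c (blk 11, set 1) → VC-HIT  vc=[3]
11: 0x2c (blk 11, set 1) → L1-HIT  vc=[3]
12: 0xc (blk 3, set 1) → VC-HIT  vc=[11]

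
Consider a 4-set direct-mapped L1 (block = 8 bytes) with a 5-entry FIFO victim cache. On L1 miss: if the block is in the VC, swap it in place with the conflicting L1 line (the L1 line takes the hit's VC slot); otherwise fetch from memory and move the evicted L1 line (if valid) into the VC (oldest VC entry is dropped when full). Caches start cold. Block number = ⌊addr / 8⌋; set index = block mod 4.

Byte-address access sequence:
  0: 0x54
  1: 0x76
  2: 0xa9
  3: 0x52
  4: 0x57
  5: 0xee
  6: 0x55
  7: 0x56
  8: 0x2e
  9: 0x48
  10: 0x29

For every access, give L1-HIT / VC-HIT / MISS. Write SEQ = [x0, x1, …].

0: 0x54 (blk 10, set 2) → MISS  vc=[]
1: 0x76 (blk 14, set 2) → MISS  vc=[10]
2: 0xa9 (blk 21, set 1) → MISS  vc=[10]
3: 0x52 (blk 10, set 2) → VC-HIT  vc=[14]
4: 0x57 (blk 10, set 2) → L1-HIT  vc=[14]
5: 0xee (blk 29, set 1) → MISS  vc=[14, 21]
6: 0x55 (blk 10, set 2) → L1-HIT  vc=[14, 21]
7: 0x56 (blk 10, set 2) → L1-HIT  vc=[14, 21]
8: 0x2e (blk 5, set 1) → MISS  vc=[14, 21, 29]
9: 0x48 (blk 9, set 1) → MISS  vc=[14, 21, 29, 5]
10: 0x29 (blk 5, set 1) → VC-HIT  vc=[14, 21, 29, 9]

SEQ = [MISS, MISS, MISS, VC-HIT, L1-HIT, MISS, L1-HIT, L1-HIT, MISS, MISS, VC-HIT]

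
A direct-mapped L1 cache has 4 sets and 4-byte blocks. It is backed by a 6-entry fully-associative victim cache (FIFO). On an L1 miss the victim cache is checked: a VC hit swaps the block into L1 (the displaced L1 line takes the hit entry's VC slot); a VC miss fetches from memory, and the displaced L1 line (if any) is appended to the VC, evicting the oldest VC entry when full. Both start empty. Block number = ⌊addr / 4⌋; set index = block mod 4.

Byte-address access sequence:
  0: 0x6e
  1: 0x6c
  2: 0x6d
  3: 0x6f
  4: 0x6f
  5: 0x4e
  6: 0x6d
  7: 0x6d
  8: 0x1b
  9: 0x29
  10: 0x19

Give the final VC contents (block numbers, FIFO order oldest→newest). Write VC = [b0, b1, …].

VC = [19, 10]

#0 0x6e→b27/s3 MISS; vc=[]
#1 0x6c→b27/s3 L1-HIT; vc=[]
#2 0x6d→b27/s3 L1-HIT; vc=[]
#3 0x6f→b27/s3 L1-HIT; vc=[]
#4 0x6f→b27/s3 L1-HIT; vc=[]
#5 0x4e→b19/s3 MISS; vc=[27]
#6 0x6d→b27/s3 VC-HIT; vc=[19]
#7 0x6d→b27/s3 L1-HIT; vc=[19]
#8 0x1b→b6/s2 MISS; vc=[19]
#9 0x29→b10/s2 MISS; vc=[19,6]
#10 0x19→b6/s2 VC-HIT; vc=[19,10]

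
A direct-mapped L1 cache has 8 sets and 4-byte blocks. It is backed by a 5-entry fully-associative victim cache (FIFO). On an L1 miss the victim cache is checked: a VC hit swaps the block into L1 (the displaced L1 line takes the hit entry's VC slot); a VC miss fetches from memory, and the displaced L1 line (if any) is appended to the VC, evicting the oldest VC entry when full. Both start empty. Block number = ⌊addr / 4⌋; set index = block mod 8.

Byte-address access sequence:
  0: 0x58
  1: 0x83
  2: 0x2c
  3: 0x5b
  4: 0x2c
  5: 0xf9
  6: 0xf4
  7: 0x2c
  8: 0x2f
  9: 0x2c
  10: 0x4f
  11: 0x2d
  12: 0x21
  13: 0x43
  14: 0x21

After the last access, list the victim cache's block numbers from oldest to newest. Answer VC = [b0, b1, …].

0: 0x58 (blk 22, set 6) → MISS  vc=[]
1: 0x83 (blk 32, set 0) → MISS  vc=[]
2: 0x2c (blk 11, set 3) → MISS  vc=[]
3: 0x5b (blk 22, set 6) → L1-HIT  vc=[]
4: 0x2c (blk 11, set 3) → L1-HIT  vc=[]
5: 0xf9 (blk 62, set 6) → MISS  vc=[22]
6: 0xf4 (blk 61, set 5) → MISS  vc=[22]
7: 0x2c (blk 11, set 3) → L1-HIT  vc=[22]
8: 0x2f (blk 11, set 3) → L1-HIT  vc=[22]
9: 0x2c (blk 11, set 3) → L1-HIT  vc=[22]
10: 0x4f (blk 19, set 3) → MISS  vc=[22, 11]
11: 0x2d (blk 11, set 3) → VC-HIT  vc=[22, 19]
12: 0x21 (blk 8, set 0) → MISS  vc=[22, 19, 32]
13: 0x43 (blk 16, set 0) → MISS  vc=[22, 19, 32, 8]
14: 0x21 (blk 8, set 0) → VC-HIT  vc=[22, 19, 32, 16]

VC = [22, 19, 32, 16]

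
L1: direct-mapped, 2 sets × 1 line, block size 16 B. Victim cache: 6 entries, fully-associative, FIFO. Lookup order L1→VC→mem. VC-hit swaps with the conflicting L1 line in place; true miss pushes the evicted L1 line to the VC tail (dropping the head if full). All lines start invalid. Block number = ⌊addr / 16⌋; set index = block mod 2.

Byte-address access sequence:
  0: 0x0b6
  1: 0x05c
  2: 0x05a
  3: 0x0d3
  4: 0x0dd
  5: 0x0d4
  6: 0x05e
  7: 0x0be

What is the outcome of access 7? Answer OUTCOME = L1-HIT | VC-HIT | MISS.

0: 0xb6 (blk 11, set 1) → MISS  vc=[]
1: 0x5c (blk 5, set 1) → MISS  vc=[11]
2: 0x5a (blk 5, set 1) → L1-HIT  vc=[11]
3: 0xd3 (blk 13, set 1) → MISS  vc=[11, 5]
4: 0xdd (blk 13, set 1) → L1-HIT  vc=[11, 5]
5: 0xd4 (blk 13, set 1) → L1-HIT  vc=[11, 5]
6: 0x5e (blk 5, set 1) → VC-HIT  vc=[11, 13]
7: 0xbe (blk 11, set 1) → VC-HIT  vc=[5, 13]

OUTCOME = VC-HIT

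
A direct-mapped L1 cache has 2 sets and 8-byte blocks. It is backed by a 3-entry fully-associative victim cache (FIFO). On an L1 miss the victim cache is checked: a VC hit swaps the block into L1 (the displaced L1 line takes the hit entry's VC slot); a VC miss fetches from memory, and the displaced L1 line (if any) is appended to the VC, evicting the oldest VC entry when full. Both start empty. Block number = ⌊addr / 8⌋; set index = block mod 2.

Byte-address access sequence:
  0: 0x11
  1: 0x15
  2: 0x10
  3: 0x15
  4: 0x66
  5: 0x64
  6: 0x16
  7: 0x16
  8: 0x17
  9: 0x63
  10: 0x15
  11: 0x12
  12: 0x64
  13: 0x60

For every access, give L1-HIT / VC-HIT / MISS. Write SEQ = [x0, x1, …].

  [0] addr=0x11 blk=2 s=0: MISS | VC []
  [1] addr=0x15 blk=2 s=0: L1-HIT | VC []
  [2] addr=0x10 blk=2 s=0: L1-HIT | VC []
  [3] addr=0x15 blk=2 s=0: L1-HIT | VC []
  [4] addr=0x66 blk=12 s=0: MISS | VC [2]
  [5] addr=0x64 blk=12 s=0: L1-HIT | VC [2]
  [6] addr=0x16 blk=2 s=0: VC-HIT | VC [12]
  [7] addr=0x16 blk=2 s=0: L1-HIT | VC [12]
  [8] addr=0x17 blk=2 s=0: L1-HIT | VC [12]
  [9] addr=0x63 blk=12 s=0: VC-HIT | VC [2]
  [10] addr=0x15 blk=2 s=0: VC-HIT | VC [12]
  [11] addr=0x12 blk=2 s=0: L1-HIT | VC [12]
  [12] addr=0x64 blk=12 s=0: VC-HIT | VC [2]
  [13] addr=0x60 blk=12 s=0: L1-HIT | VC [2]

SEQ = [MISS, L1-HIT, L1-HIT, L1-HIT, MISS, L1-HIT, VC-HIT, L1-HIT, L1-HIT, VC-HIT, VC-HIT, L1-HIT, VC-HIT, L1-HIT]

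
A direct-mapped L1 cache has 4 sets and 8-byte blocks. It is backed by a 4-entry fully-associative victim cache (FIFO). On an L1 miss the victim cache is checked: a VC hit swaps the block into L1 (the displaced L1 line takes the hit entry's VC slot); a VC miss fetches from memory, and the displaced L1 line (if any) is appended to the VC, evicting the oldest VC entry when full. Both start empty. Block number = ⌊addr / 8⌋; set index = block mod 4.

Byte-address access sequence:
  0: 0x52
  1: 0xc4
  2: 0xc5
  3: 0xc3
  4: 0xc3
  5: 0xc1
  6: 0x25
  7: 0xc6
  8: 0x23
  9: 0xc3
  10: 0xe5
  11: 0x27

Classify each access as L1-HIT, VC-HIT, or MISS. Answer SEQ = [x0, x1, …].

SEQ = [MISS, MISS, L1-HIT, L1-HIT, L1-HIT, L1-HIT, MISS, VC-HIT, VC-HIT, VC-HIT, MISS, VC-HIT]

0: 0x52 (blk 10, set 2) → MISS  vc=[]
1: 0xc4 (blk 24, set 0) → MISS  vc=[]
2: 0xc5 (blk 24, set 0) → L1-HIT  vc=[]
3: 0xc3 (blk 24, set 0) → L1-HIT  vc=[]
4: 0xc3 (blk 24, set 0) → L1-HIT  vc=[]
5: 0xc1 (blk 24, set 0) → L1-HIT  vc=[]
6: 0x25 (blk 4, set 0) → MISS  vc=[24]
7: 0xc6 (blk 24, set 0) → VC-HIT  vc=[4]
8: 0x23 (blk 4, set 0) → VC-HIT  vc=[24]
9: 0xc3 (blk 24, set 0) → VC-HIT  vc=[4]
10: 0xe5 (blk 28, set 0) → MISS  vc=[4, 24]
11: 0x27 (blk 4, set 0) → VC-HIT  vc=[28, 24]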